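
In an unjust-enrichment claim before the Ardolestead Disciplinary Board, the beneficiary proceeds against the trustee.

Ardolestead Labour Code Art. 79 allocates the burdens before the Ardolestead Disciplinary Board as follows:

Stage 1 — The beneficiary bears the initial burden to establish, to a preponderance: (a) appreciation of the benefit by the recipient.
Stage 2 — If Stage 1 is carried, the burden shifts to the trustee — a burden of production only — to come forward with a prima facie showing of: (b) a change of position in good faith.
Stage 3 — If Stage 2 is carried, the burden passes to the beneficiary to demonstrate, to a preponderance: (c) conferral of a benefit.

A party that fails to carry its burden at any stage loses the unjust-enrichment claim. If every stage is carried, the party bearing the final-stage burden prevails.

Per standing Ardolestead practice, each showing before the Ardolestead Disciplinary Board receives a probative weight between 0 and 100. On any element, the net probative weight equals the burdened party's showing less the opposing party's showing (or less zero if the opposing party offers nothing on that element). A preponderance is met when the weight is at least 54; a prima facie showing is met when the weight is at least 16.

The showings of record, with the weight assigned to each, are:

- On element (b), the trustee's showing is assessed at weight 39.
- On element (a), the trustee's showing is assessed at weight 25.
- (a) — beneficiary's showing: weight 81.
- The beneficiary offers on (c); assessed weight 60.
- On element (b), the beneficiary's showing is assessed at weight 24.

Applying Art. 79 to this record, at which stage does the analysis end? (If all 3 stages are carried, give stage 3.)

Stage 1 (beneficiary, a preponderance, weight is at least 54): (a) net 81−25=56 ≥ 54 — meets.
  The beneficiary carries Stage 1; the trustee now bears the burden.
Stage 2 (trustee, a prima facie showing, weight is at least 16): (b) net 39−24=15 < 16 — fails.
  The trustee does not carry Stage 2.
The beneficiary prevails.

stage 2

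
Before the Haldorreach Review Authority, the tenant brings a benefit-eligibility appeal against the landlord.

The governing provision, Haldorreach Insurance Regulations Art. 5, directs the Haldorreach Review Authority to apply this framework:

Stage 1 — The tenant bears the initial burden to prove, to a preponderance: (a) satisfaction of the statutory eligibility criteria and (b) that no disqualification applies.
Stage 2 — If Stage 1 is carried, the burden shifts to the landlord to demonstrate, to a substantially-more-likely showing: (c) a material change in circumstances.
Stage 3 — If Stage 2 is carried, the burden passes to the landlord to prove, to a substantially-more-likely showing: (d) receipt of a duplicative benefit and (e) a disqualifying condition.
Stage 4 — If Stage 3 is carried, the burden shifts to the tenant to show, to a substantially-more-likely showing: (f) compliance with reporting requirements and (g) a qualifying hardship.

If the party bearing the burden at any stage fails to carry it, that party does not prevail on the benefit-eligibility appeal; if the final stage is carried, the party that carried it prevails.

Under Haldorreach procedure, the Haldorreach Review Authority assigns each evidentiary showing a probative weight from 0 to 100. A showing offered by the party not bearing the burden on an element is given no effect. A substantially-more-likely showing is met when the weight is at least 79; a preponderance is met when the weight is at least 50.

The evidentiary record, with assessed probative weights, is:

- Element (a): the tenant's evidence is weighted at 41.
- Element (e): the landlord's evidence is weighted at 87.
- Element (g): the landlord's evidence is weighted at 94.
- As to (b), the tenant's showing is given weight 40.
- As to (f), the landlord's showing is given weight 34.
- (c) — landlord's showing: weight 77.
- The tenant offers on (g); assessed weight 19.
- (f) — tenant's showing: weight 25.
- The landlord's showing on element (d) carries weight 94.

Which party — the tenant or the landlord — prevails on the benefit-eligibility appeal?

landlord

Stage 1 — burden on tenant; standard: a preponderance (weight is at least 50).
    (a): 41 < 50 [not met]
    (b): 40 < 50 [not met]
  Not every element is met, so the tenant fails to carry Stage 1.
So the landlord prevails.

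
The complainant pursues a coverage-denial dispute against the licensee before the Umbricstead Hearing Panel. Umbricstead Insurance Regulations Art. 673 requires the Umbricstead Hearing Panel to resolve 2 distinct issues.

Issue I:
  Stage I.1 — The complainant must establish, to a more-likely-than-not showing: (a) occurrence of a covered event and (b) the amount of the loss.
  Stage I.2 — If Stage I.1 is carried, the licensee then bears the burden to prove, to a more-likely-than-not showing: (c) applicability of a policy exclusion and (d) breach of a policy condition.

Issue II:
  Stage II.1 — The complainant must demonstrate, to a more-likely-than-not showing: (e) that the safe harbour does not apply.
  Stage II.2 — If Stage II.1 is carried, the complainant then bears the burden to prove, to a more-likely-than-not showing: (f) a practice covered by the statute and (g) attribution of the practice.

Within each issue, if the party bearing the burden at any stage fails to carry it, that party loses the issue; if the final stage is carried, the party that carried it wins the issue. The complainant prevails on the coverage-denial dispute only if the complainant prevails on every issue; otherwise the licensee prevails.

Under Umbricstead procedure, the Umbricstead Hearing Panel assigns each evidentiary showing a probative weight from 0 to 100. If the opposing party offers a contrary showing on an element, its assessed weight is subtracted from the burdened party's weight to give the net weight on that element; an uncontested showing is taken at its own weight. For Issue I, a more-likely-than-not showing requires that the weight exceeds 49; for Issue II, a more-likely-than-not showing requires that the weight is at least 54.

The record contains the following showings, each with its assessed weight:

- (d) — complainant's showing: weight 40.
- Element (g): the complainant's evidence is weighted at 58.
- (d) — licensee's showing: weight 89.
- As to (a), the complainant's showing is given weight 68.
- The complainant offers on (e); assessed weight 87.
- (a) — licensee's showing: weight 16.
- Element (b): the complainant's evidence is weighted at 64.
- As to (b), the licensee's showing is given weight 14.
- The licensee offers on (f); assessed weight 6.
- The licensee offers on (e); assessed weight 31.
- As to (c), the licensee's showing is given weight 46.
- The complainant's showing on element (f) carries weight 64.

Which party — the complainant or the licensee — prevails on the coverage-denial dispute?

complainant

— Issue I —
Stage I.1 (complainant, a more-likely-than-not showing, weight exceeds 49): (a) net 68−16=52 > 49 — meets; (b) net 64−14=50 > 49 — meets.
  The complainant carries Stage I.1; the licensee now bears the burden.
Stage I.2 (licensee, a more-likely-than-not showing, weight exceeds 49): (c) 46 ≤ 49 — fails; (d) net 89−40=49 ≤ 49 — fails.
  Not every element is met, so the licensee fails to carry Stage I.2.
The analysis ends at Stage I.2; the complainant prevails on this issue.
— Issue II —
Stage II.1 — burden on complainant; standard: a more-likely-than-not showing (weight is at least 54).
    (e): 87 − 31 = 56 ≥ 54 [met]
  Stage II.1 is satisfied; the complainant continues to bear the burden.
Stage II.2 — burden on complainant; standard: a more-likely-than-not showing (weight is at least 54).
    (f): 64 − 6 = 58 ≥ 54 [met]
    (g): 58 ≥ 54 [met]
  All elements met at the final stage.
All stages carried — the complainant prevails on this issue.
Per-issue: Issue I → complainant; Issue II → complainant. The complainant must prevail on every issue; overall, the complainant prevails.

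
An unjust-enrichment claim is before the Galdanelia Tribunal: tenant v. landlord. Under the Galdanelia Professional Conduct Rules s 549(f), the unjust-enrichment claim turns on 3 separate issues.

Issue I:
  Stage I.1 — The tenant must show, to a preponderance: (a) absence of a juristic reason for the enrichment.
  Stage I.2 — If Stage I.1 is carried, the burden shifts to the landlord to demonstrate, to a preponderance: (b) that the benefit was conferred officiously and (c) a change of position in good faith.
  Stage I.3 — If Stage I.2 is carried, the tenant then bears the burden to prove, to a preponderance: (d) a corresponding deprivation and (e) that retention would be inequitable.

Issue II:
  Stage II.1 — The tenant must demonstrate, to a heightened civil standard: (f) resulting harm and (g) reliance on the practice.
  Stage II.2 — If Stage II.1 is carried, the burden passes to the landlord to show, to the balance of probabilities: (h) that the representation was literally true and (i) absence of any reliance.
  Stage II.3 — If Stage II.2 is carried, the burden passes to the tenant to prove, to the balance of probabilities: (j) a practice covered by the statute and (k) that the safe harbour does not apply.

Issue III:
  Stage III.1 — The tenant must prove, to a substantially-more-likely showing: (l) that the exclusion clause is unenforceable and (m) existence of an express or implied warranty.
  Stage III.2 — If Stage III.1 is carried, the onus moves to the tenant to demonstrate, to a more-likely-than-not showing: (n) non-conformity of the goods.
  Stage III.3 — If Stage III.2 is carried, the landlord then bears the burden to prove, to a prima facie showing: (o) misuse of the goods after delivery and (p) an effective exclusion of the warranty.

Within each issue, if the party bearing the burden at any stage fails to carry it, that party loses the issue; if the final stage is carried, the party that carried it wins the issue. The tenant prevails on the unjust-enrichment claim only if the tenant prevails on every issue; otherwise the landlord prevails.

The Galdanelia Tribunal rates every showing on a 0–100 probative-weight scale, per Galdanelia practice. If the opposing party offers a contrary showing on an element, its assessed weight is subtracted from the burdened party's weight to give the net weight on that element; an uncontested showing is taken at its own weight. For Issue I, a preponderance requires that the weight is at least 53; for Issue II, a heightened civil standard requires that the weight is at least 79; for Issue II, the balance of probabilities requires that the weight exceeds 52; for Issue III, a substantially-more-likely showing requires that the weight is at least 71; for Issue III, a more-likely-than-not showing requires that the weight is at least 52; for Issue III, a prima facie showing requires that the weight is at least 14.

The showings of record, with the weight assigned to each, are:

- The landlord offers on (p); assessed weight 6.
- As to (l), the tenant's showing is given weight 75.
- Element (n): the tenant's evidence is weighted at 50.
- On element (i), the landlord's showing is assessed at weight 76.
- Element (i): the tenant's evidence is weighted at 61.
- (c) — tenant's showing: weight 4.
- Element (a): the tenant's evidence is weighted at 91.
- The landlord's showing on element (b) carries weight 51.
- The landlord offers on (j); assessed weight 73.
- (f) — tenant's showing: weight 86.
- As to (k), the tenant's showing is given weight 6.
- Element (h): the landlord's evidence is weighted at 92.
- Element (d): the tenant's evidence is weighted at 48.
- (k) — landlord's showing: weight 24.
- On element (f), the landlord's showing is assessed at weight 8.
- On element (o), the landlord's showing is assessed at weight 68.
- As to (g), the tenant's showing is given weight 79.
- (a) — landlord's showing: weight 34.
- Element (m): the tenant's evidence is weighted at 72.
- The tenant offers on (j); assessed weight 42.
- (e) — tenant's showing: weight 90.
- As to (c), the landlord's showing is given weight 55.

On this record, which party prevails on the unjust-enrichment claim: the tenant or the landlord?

landlord

— Issue I —
At Stage I.1 the tenant must meet a preponderance (weight is at least 53): on (a) the weight is 91 less the opposing 34 gives net 57, which does reach 53, so (a) meets the standard.
  The tenant carries Stage I.1; the landlord now bears the burden.
At Stage I.2 the landlord must meet a preponderance (weight is at least 53): on (b) the weight is 51, < 53, so (b) does not meet the standard; on (c) the weight is 55 less the opposing 4 gives net 51, < 53, so (c) does not meet the standard.
  Stage I.2 not carried; the landlord fails its burden.
So the tenant prevails on this issue.
— Issue II —
Stage II.1 — burden on tenant; standard: a heightened civil standard (weight is at least 79).
    (f): 86 − 8 = 78 < 79 [not met]
    (g): 79 ≥ 79 [met]
  The tenant does not carry Stage II.1.
The analysis ends at Stage II.1; the landlord prevails on this issue.
— Issue III —
Stage III.1 — burden on tenant; standard: a substantially-more-likely showing (weight is at least 71).
    (l): 75 ≥ 71 [met]
    (m): 72 ≥ 71 [met]
  Stage III.1 carried; the burden remains with the tenant.
Stage III.2 — burden on tenant; standard: a more-likely-than-not showing (weight is at least 52).
    (n): 50 < 52 [not met]
  The tenant does not carry Stage III.2.
The analysis ends at Stage III.2; the landlord prevails on this issue.
Per-issue: Issue I → tenant; Issue II → landlord; Issue III → landlord. The tenant must prevail on every issue; overall, the landlord prevails.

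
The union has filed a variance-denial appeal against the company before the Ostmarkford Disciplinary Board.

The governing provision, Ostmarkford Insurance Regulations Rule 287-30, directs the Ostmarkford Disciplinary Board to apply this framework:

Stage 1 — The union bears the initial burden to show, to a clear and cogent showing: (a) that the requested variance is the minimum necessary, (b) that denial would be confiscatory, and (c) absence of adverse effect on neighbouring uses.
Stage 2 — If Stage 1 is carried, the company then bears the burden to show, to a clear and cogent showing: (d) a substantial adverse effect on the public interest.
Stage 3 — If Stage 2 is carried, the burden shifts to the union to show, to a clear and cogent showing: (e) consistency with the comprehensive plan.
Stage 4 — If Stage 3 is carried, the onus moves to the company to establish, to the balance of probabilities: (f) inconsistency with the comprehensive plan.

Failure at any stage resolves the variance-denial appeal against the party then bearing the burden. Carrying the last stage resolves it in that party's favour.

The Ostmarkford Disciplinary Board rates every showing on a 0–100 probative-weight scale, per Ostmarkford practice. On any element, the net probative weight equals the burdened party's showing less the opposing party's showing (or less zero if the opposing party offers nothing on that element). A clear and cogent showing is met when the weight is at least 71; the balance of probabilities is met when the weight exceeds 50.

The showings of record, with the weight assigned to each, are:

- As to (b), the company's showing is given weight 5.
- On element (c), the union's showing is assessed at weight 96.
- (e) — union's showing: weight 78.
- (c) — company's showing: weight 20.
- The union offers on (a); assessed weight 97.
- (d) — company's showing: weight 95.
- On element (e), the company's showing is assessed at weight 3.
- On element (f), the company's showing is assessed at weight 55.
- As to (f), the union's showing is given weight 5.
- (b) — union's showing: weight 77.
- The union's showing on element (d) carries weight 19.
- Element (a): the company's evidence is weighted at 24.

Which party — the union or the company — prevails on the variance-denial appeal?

union

Stage 1 (union, a clear and cogent showing, weight is at least 71): (a) net 97−24=73 ≥ 71 — meets; (b) net 77−5=72 ≥ 71 — meets; (c) net 96−20=76 ≥ 71 — meets.
  The union carries Stage 1; the company now bears the burden.
Stage 2 (company, a clear and cogent showing, weight is at least 71): (d) net 95−19=76 ≥ 71 — meets.
  All elements met. The burden passes to the union.
Stage 3 (union, a clear and cogent showing, weight is at least 71): (e) net 78−3=75 ≥ 71 — meets.
  Stage 3 carried; the burden shifts to the company.
Stage 4 (company, the balance of probabilities, weight exceeds 50): (f) net 55−5=50 ≤ 50 — fails.
  Not every element is met, so the company fails to carry Stage 4.
The union prevails.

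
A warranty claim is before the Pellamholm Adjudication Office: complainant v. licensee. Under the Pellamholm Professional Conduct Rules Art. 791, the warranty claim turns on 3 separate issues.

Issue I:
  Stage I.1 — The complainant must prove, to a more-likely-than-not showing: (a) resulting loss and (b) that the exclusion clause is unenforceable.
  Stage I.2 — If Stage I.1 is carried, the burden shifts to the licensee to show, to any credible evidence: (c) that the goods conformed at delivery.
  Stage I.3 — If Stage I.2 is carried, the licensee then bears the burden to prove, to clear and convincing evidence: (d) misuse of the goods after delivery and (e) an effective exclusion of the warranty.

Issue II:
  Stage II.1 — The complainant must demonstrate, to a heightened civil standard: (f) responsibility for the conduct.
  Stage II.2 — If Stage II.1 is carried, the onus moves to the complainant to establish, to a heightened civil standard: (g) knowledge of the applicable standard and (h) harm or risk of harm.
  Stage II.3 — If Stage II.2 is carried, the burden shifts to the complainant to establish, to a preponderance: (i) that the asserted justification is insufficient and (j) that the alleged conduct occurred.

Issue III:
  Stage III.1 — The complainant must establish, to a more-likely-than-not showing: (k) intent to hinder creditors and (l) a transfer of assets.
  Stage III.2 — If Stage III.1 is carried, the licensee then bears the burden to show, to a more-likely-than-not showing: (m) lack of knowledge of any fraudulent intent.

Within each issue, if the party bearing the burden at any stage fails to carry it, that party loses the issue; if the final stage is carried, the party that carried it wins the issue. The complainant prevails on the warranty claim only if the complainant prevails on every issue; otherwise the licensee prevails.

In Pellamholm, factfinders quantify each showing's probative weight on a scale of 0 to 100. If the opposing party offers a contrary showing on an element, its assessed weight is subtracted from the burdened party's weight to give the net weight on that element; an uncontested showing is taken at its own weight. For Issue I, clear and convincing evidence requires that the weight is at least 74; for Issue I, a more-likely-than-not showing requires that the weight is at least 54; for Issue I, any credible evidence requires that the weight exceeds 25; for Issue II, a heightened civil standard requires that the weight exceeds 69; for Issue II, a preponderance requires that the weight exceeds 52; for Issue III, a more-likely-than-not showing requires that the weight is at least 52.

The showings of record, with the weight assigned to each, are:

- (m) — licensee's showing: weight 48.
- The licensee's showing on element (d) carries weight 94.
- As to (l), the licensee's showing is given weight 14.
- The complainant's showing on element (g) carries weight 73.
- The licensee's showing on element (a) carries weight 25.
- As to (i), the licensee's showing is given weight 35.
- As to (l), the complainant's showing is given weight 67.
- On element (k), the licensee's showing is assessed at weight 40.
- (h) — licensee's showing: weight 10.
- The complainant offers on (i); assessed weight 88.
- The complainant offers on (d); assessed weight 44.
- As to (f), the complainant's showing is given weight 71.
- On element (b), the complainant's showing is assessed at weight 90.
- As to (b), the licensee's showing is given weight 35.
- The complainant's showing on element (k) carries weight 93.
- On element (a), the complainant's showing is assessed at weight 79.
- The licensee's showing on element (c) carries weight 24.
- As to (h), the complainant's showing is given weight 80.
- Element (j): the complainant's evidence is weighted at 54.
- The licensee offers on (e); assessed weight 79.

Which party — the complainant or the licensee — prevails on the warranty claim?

complainant

— Issue I —
At Stage I.1 the complainant must meet a more-likely-than-not showing (weight is at least 54): on (a) the weight is 79 less the opposing 25 gives net 54, ≥ 54, so (a) meets the standard; on (b) the weight is 90 less the opposing 35 gives net 55, ≥ 54, so (b) meets the standard.
  Stage I.1 is satisfied; the onus moves to the licensee.
At Stage I.2 the licensee must meet any credible evidence (weight exceeds 25): on (c) the weight is 24, ≤ 25, so (c) does not meet the standard.
  The licensee does not carry Stage I.2.
So the complainant prevails on this issue.
— Issue II —
At Stage II.1 the complainant must meet a heightened civil standard (weight exceeds 69): on (f) the weight is 71, which does exceed 69, so (f) meets the standard.
  Stage II.1 carried; the burden remains with the complainant.
At Stage II.2 the complainant must meet a heightened civil standard (weight exceeds 69): on (g) the weight is 73, which does exceed 69, so (g) meets the standard; on (h) the weight is 80 less the opposing 10 gives net 70, which does exceed 69, so (h) meets the standard.
  Stage II.2 carried; the burden remains with the complainant.
At Stage II.3 the complainant must meet a preponderance (weight exceeds 52): on (i) the weight is 88 less the opposing 35 gives net 53, which does exceed 52, so (i) meets the standard; on (j) the weight is 54, which does exceed 52, so (j) meets the standard.
  Stage II.3 carried; the final stage is satisfied.
With every stage satisfied, the complainant prevails on this issue.
— Issue III —
Stage III.1 (complainant, a more-likely-than-not showing, weight is at least 52): (k) net 93−40=53 ≥ 52 — meets; (l) net 67−14=53 ≥ 52 — meets.
  All elements met. The burden passes to the licensee.
Stage III.2 (licensee, a more-likely-than-not showing, weight is at least 52): (m) 48 < 52 — fails.
  Not every element is met, so the licensee fails to carry Stage III.2.
So the complainant prevails on this issue.
Per-issue: Issue I → complainant; Issue II → complainant; Issue III → complainant. The complainant must prevail on every issue; overall, the complainant prevails.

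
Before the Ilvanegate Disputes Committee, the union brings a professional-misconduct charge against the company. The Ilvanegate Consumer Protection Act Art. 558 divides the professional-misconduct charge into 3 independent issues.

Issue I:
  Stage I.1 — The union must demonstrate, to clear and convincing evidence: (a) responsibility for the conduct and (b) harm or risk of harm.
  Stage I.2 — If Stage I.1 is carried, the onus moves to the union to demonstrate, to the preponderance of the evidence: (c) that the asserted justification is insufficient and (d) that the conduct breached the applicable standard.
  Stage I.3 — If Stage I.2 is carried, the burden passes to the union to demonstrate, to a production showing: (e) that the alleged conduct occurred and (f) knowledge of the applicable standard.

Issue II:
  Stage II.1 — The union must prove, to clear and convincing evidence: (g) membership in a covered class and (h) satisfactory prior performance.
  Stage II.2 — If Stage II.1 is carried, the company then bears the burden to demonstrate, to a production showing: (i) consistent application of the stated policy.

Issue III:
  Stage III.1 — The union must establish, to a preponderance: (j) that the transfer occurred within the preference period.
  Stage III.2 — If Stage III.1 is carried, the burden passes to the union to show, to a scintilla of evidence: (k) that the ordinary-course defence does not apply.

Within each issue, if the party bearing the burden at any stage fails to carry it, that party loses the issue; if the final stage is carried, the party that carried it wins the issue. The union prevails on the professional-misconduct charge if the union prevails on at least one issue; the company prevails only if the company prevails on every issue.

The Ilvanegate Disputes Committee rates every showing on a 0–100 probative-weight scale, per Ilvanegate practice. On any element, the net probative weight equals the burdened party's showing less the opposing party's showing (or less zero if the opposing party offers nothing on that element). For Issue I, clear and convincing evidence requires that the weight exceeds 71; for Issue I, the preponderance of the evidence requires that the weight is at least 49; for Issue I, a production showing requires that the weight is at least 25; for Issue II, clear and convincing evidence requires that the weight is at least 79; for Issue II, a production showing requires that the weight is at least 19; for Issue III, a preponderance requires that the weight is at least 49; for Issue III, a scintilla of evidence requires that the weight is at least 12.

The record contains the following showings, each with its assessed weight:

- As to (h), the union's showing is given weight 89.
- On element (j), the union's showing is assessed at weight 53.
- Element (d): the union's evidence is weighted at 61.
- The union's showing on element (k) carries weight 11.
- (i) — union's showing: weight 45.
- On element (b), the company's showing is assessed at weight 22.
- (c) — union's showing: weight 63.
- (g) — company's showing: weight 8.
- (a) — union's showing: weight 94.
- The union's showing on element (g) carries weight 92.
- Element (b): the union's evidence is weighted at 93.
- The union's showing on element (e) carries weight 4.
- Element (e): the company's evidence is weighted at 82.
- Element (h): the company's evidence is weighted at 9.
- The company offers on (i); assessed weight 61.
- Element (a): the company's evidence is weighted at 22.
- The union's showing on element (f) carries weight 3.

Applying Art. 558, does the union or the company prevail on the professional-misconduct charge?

— Issue I —
Stage I.1 (union, clear and convincing evidence, weight exceeds 71): (a) net 94−22=72 > 71 — meets; (b) net 93−22=71 ≤ 71 — fails.
  Stage I.1 not carried; the union fails its burden.
The company prevails on this issue.
— Issue II —
Stage II.1 — burden on union; standard: clear and convincing evidence (weight is at least 79).
    (g): 92 − 8 = 84 ≥ 79 [met]
    (h): 89 − 9 = 80 ≥ 79 [met]
  Stage II.1 is satisfied; the onus moves to the company.
Stage II.2 — burden on company; standard: a production showing (weight is at least 19).
    (i): 61 − 45 = 16 < 19 [not met]
  The company does not carry Stage II.2.
The union prevails on this issue.
— Issue III —
Stage III.1 — burden on union; standard: a preponderance (weight is at least 49).
    (j): 53 ≥ 49 [met]
  All elements met. The union retains the burden for Stage III.2.
Stage III.2 — burden on union; standard: a scintilla of evidence (weight is at least 12).
    (k): 11 < 12 [not met]
  The union does not carry Stage III.2.
The company prevails on this issue.
Per-issue: Issue I → company; Issue II → union; Issue III → company. The union must prevail on at least one issue; overall, the union prevails.

union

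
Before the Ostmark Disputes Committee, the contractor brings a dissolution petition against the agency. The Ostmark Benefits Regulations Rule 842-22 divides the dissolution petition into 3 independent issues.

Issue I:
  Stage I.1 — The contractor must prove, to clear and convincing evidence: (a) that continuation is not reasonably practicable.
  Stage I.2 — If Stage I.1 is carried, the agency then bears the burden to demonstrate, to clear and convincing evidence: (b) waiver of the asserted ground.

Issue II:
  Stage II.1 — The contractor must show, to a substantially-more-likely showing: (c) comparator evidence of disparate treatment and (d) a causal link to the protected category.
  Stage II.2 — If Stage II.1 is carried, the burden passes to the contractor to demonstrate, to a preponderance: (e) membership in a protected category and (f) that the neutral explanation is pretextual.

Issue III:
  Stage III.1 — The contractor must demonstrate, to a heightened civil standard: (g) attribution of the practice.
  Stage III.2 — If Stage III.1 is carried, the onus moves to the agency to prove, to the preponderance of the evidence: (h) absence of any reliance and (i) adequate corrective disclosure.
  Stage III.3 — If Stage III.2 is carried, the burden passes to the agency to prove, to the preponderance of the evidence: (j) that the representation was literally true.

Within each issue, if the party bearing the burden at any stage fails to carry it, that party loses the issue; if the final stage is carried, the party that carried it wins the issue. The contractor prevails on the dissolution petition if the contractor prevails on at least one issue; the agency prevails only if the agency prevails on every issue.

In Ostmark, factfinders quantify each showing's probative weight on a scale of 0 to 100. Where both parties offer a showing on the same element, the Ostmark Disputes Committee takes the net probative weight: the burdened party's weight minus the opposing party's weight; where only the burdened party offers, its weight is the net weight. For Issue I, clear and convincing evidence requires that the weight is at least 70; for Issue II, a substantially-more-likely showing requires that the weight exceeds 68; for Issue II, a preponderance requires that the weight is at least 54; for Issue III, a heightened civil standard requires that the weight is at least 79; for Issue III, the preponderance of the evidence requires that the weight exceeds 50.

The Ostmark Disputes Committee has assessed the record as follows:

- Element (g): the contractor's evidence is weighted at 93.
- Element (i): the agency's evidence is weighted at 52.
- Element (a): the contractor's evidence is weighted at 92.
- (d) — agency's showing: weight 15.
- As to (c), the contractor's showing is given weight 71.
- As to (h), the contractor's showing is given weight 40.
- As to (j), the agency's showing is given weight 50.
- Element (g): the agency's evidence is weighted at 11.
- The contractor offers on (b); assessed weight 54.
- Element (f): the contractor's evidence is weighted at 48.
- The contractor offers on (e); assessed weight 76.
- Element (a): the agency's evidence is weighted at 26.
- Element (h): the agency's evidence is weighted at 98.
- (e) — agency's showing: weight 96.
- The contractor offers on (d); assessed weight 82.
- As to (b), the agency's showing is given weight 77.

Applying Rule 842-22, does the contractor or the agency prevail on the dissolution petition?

— Issue I —
Stage I.1 — burden on contractor; standard: clear and convincing evidence (weight is at least 70).
    (a): 92 − 26 = 66 < 70 [not met]
  Not every element is met, so the contractor fails to carry Stage I.1.
So the agency prevails on this issue.
— Issue II —
Stage II.1 (contractor, a substantially-more-likely showing, weight exceeds 68): (c) 71 > 68 — meets; (d) net 82−15=67 ≤ 68 — fails.
  Stage II.1 not carried; the contractor fails its burden.
So the agency prevails on this issue.
— Issue III —
At Stage III.1 the contractor must meet a heightened civil standard (weight is at least 79): on (g) the weight is 93 less the opposing 11 gives net 82, ≥ 79, so (g) meets the standard.
  Stage III.1 is satisfied; the onus moves to the agency.
At Stage III.2 the agency must meet the preponderance of the evidence (weight exceeds 50): on (h) the weight is 98 less the opposing 40 gives net 58, > 50, so (h) meets the standard; on (i) the weight is 52, which does exceed 50, so (i) meets the standard.
  Stage III.2 carried; the burden remains with the agency.
At Stage III.3 the agency must meet the preponderance of the evidence (weight exceeds 50): on (j) the weight is 50, which does not exceed 50, so (j) does not meet the standard.
  Stage III.3 not carried; the agency fails its burden.
The analysis ends at Stage III.3; the contractor prevails on this issue.
Per-issue: Issue I → agency; Issue II → agency; Issue III → contractor. The contractor must prevail on at least one issue; overall, the contractor prevails.

contractor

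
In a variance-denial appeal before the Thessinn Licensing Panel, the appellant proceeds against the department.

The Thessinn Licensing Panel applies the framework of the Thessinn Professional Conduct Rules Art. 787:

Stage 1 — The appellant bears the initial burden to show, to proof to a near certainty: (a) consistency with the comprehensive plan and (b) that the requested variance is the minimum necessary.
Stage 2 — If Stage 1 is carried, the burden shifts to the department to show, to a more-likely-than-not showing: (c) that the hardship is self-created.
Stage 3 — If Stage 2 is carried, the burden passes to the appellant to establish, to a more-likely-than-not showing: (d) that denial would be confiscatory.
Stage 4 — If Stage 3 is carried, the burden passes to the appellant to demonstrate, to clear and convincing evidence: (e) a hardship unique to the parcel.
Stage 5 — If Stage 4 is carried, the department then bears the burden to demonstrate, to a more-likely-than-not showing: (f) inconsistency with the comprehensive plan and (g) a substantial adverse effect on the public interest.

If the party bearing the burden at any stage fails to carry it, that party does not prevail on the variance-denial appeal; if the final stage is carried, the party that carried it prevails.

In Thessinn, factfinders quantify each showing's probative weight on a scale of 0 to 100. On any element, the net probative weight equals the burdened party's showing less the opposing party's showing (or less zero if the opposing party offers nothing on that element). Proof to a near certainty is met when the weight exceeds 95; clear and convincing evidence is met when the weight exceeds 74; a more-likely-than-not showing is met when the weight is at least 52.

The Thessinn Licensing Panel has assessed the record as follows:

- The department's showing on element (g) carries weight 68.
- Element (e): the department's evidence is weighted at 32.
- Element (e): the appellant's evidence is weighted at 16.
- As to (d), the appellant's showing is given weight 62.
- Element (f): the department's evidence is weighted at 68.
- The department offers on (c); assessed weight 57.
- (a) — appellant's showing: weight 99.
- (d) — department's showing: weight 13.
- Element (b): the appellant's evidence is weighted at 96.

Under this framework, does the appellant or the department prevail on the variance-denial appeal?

At Stage 1 the appellant must meet proof to a near certainty (weight exceeds 95): on (a) the weight is 99, > 95, so (a) meets the standard; on (b) the weight is 96, which does exceed 95, so (b) meets the standard.
  Stage 1 carried; the burden shifts to the department.
At Stage 2 the department must meet a more-likely-than-not showing (weight is at least 52): on (c) the weight is 57, which does reach 52, so (c) meets the standard.
  Stage 2 is satisfied; the onus moves to the appellant.
At Stage 3 the appellant must meet a more-likely-than-not showing (weight is at least 52): on (d) the weight is 62 less the opposing 13 gives net 49, which does not reach 52, so (d) does not meet the standard.
  Not every element is met, so the appellant fails to carry Stage 3.
The department prevails.

department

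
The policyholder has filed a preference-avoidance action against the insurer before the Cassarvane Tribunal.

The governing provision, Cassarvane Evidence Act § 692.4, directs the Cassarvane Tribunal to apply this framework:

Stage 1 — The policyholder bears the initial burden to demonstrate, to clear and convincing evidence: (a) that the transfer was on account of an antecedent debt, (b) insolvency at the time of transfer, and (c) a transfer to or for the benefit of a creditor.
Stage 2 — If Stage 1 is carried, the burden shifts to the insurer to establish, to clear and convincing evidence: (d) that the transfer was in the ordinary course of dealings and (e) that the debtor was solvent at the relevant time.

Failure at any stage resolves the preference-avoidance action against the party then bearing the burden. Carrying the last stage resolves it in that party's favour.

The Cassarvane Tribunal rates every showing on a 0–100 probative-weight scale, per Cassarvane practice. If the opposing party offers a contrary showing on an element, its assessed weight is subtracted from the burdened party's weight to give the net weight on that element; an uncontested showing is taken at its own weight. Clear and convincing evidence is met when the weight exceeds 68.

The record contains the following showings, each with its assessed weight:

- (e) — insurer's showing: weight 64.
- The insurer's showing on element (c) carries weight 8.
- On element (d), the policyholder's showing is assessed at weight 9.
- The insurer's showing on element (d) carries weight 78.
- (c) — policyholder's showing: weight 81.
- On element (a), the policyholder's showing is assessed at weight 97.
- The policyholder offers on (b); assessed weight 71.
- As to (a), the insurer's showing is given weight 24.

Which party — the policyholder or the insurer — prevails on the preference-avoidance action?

Stage 1 — burden on policyholder; standard: clear and convincing evidence (weight exceeds 68).
    (a): 97 − 24 = 73 > 68 [met]
    (b): 71 > 68 [met]
    (c): 81 − 8 = 73 > 68 [met]
  The policyholder carries Stage 1; the insurer now bears the burden.
Stage 2 — burden on insurer; standard: clear and convincing evidence (weight exceeds 68).
    (d): 78 − 9 = 69 > 68 [met]
    (e): 64 ≤ 68 [not met]
  Not every element is met, so the insurer fails to carry Stage 2.
So the policyholder prevails.

policyholder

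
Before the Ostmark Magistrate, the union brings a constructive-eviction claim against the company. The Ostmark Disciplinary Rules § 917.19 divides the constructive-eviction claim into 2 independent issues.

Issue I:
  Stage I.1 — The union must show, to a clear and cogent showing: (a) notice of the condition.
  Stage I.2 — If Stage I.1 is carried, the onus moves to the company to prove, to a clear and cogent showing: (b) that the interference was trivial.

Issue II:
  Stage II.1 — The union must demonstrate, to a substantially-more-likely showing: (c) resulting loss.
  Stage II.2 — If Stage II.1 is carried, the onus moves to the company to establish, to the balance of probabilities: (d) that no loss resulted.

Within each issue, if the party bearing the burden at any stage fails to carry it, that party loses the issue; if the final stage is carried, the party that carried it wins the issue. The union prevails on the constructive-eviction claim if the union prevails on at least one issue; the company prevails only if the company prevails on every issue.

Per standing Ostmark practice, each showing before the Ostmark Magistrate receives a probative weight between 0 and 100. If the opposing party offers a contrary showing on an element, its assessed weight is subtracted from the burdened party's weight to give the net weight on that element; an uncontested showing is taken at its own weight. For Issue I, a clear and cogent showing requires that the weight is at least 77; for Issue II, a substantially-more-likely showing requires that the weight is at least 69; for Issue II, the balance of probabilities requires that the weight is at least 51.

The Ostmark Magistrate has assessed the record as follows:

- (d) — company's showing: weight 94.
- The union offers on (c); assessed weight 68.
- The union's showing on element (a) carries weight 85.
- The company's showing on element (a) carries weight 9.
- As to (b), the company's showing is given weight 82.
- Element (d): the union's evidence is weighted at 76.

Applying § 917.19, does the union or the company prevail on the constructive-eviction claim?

company

— Issue I —
Stage I.1 — burden on union; standard: a clear and cogent showing (weight is at least 77).
    (a): 85 − 9 = 76 < 77 [not met]
  Stage I.1 not carried; the union fails its burden.
The analysis ends at Stage I.1; the company prevails on this issue.
— Issue II —
At Stage II.1 the union must meet a substantially-more-likely showing (weight is at least 69): on (c) the weight is 68, which does not reach 69, so (c) does not meet the standard.
  Stage II.1 not carried; the union fails its burden.
So the company prevails on this issue.
Per-issue: Issue I → company; Issue II → company. The union must prevail on at least one issue; overall, the company prevails.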